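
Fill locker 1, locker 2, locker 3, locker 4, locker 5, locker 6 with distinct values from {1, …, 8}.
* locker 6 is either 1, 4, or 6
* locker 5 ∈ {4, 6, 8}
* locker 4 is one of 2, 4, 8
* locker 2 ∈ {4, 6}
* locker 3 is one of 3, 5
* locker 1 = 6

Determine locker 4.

2

locker 1 has just one choice, so locker 1 = 6. Eliminate 6 elsewhere: locker 2, locker 5, locker 6.
That leaves locker 2 = 4. Eliminate 4 elsewhere: locker 4, locker 5, locker 6.
That leaves locker 5 = 8. So locker 4 can't be 8.
So locker 4 = 2.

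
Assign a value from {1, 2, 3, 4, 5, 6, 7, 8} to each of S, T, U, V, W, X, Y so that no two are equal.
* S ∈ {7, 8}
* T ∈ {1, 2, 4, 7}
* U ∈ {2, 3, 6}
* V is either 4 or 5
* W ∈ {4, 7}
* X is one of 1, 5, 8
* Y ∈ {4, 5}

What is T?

2

V and Y share exactly the 2 values {4, 5}; by pigeonhole those values go to them, so strike 4, 5 from T, W, X.
That leaves W = 7. Strike 7 from S, T.
S's domain is down to {8}, so S = 8. So X can't be 8.
X must be 1 (only option left). Eliminate 1 elsewhere: T.
So T = 2.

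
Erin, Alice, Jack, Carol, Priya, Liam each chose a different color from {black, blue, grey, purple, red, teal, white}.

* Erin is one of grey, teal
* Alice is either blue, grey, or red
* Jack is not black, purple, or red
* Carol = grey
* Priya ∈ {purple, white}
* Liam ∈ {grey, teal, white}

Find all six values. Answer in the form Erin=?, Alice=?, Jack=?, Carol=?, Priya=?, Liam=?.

Carol must be grey (only option left). Strike grey from Erin, Alice, Jack, Liam.
Erin's domain is down to {teal}, so Erin = teal. So Jack, Liam can't be teal.
Liam has just one choice, so Liam = white. So Jack, Priya can't be white.
Jack has just one choice, so Jack = blue. So Alice can't be blue.
That leaves Priya = purple.
Alice has just one choice, so Alice = red.

Erin=teal, Alice=red, Jack=blue, Carol=grey, Priya=purple, Liam=white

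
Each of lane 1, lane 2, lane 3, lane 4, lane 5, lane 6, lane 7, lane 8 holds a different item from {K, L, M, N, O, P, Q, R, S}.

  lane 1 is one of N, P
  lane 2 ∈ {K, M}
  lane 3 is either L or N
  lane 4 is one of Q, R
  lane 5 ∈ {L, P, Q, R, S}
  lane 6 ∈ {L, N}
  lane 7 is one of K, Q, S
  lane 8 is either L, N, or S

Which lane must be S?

The 8 variables together cover exactly {K, L, M, N, P, Q, R, S} — 8 values for 8 variables — and M appears only in lane 2's list, so lane 2 = M.
The 7 still-open variables draw from only 7 values {K, L, N, P, Q, R, S}, so each is used; only lane 7 can be K, hence lane 7 = K.
lane 3 and lane 6 between them cover only {L, N} — a naked pair. Remove those values from lane 1, lane 5, lane 8.
So S goes to lane 8.

lane 8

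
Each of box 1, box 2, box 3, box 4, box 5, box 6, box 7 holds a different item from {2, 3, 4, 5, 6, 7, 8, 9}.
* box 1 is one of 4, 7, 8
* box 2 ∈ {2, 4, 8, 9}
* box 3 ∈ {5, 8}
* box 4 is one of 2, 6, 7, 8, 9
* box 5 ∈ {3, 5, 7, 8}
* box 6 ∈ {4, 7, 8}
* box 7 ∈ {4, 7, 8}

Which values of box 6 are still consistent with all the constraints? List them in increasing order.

box 1, box 6, box 7 share exactly the 3 values {4, 7, 8}; by pigeonhole those values go to them, so strike 4, 7, 8 from box 2, box 3, box 4, box 5.
That leaves box 3 = 5. Strike 5 from box 5.
box 5 must be 3 (only option left).
No further eliminations apply; box 6 can still be any of 4, 7, 8.

4, 7, 8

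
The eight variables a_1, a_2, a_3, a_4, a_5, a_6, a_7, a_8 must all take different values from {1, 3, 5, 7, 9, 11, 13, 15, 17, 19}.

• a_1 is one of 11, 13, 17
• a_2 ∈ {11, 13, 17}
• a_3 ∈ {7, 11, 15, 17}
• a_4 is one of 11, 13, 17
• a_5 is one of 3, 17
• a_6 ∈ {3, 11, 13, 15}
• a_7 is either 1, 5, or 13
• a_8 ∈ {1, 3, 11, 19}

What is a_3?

a_1, a_2, a_4 between them cover only {11, 13, 17} — a naked triple. Remove those values from a_3, a_5, a_6, a_7, a_8.
That leaves a_5 = 3. Strike 3 from a_6, a_8.
That leaves a_6 = 15. So a_3 can't be 15.
So a_3 = 7.

7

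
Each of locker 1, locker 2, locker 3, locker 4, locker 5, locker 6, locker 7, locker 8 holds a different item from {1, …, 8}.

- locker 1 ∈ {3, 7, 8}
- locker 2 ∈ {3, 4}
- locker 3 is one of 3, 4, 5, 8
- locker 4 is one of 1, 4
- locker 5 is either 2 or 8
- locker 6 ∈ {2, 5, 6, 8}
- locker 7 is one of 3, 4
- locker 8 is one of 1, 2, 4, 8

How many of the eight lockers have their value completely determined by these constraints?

4

The 8 variables draw from only 8 values {1, 2, 3, 4, 5, 6, 7, 8}, so each is used; only locker 6 can be 6, hence locker 6 = 6.
Among the 7 still-open variables, 5 fits only locker 3 (and all 7 values in {1, 2, 3, 4, 5, 7, 8} must be used), so locker 3 = 5.
The 6 still-open variables draw from only 6 values {1, 2, 3, 4, 7, 8}, so each is used; only locker 1 can be 7, hence locker 1 = 7.
locker 2 and locker 7 share exactly the 2 values {3, 4}; by pigeonhole those values go to them, so strike 3, 4 from locker 4, locker 8.
locker 4 has just one choice, so locker 4 = 1. Eliminate 1 elsewhere: locker 8.
Determined: locker 1=7, locker 3=5, locker 4=1, locker 6=6. The other lockers each still have more than one consistent value. That makes 4.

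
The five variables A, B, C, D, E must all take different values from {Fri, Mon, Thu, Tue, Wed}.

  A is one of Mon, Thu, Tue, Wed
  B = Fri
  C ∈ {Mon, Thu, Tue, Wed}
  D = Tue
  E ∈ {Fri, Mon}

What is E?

B has just one choice, so B = Fri. Eliminate Fri elsewhere: E.
So E = Mon.

Mon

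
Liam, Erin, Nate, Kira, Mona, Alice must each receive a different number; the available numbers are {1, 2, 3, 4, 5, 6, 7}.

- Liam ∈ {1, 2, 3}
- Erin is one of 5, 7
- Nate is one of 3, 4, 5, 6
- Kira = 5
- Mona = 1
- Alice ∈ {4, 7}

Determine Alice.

4

Kira has just one choice, so Kira = 5. Strike 5 from Erin, Nate.
Mona must be 1 (only option left). So Liam can't be 1.
Erin has just one choice, so Erin = 7. Remove 7 from Alice.
So Alice = 4.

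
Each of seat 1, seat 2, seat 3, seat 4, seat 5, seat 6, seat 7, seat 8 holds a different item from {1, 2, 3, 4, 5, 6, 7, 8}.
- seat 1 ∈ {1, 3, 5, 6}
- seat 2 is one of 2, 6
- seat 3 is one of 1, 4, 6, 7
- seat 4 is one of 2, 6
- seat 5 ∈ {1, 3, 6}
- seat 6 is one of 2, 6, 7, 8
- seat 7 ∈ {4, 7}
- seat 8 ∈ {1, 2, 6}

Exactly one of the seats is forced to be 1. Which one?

Among the 8 variables, 5 fits only seat 1 (and all 8 values in {1, 2, 3, 4, 5, 6, 7, 8} must be used), so seat 1 = 5.
The 7 still-open variables together cover exactly {1, 2, 3, 4, 6, 7, 8} — 7 values for 7 variables — and 3 appears only in seat 5's list, so seat 5 = 3.
Among the 6 still-open variables, 8 fits only seat 6 (and all 6 values in {1, 2, 4, 6, 7, 8} must be used), so seat 6 = 8.
seat 2 and seat 4 share exactly the 2 values {2, 6}; by pigeonhole those values go to them, so strike 2, 6 from seat 3, seat 8.
So 1 goes to seat 8.

seat 8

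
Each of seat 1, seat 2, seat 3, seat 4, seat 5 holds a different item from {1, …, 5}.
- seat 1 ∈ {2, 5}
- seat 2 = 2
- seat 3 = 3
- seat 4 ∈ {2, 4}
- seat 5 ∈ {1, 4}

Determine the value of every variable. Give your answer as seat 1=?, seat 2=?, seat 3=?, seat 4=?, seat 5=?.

seat 1=5, seat 2=2, seat 3=3, seat 4=4, seat 5=1

seat 2's domain is down to {2}, so seat 2 = 2. Strike 2 from seat 1, seat 4.
seat 3 has just one choice, so seat 3 = 3.
seat 4 has just one choice, so seat 4 = 4. Strike 4 from seat 5.
seat 5 must be 1 (only option left).
seat 1 must be 5 (only option left).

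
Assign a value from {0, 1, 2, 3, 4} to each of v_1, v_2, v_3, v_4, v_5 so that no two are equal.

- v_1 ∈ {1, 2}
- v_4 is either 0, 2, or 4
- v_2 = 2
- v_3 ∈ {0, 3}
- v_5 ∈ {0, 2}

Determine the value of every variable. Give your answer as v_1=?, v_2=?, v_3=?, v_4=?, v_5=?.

v_2 must be 2 (only option left). So v_1, v_4, v_5 can't be 2.
v_5 has just one choice, so v_5 = 0. So v_3, v_4 can't be 0.
That leaves v_1 = 1.
v_3 has just one choice, so v_3 = 3.
v_4 must be 4 (only option left).

v_1=1, v_2=2, v_3=3, v_4=4, v_5=0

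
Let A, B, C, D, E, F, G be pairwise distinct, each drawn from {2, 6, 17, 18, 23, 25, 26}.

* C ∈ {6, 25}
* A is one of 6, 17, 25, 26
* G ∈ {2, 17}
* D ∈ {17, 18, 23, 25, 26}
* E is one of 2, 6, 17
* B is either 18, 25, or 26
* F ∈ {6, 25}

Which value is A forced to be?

26

The 7 variables draw from only 7 values {2, 6, 17, 18, 23, 25, 26}, so each is used; only D can be 23, hence D = 23.
The 6 still-open variables draw from only 6 values {2, 6, 17, 18, 25, 26}, so each is used; only B can be 18, hence B = 18.
The 5 still-open variables draw from only 5 values {2, 6, 17, 25, 26}, so each is used; only A can be 26, hence A = 26.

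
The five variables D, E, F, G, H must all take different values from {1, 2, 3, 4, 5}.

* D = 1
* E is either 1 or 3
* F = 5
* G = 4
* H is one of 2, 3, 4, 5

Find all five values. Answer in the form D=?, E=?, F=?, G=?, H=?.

D must be 1 (only option left). Strike 1 from E.
E must be 3 (only option left). So H can't be 3.
F has just one choice, so F = 5. Remove 5 from H.
That leaves G = 4. Strike 4 from H.
H must be 2 (only option left).

D=1, E=3, F=5, G=4, H=2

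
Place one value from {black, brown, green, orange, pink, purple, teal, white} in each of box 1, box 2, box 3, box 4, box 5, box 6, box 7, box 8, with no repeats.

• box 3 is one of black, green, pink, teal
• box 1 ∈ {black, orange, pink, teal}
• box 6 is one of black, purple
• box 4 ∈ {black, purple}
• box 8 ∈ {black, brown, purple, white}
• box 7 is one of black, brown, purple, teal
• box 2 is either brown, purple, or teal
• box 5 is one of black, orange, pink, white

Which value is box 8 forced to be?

The 8 variables together cover exactly {black, brown, green, orange, pink, purple, teal, white} — 8 values for 8 variables — and green appears only in box 3's list, so box 3 = green.
The 2 variables box 4 and box 6 are confined to {black, purple}, which locks those values in; drop them from box 1, box 2, box 5, box 7, box 8.
box 2 and box 7 between them cover only {brown, teal} — a naked pair. Remove those values from box 1, box 8.
So box 8 = white.

white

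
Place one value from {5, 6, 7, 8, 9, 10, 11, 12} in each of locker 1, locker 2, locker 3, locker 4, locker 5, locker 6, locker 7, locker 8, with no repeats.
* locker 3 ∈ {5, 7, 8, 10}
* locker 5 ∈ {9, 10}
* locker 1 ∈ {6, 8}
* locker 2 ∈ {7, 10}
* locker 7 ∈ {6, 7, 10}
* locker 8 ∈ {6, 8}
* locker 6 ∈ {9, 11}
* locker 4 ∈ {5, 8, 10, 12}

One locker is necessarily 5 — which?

locker 3

Among the 8 variables, 11 fits only locker 6 (and all 8 values in {5, 6, 7, 8, 9, 10, 11, 12} must be used), so locker 6 = 11.
The 7 still-open variables draw from only 7 values {5, 6, 7, 8, 9, 10, 12}, so each is used; only locker 5 can be 9, hence locker 5 = 9.
The 6 still-open variables together cover exactly {5, 6, 7, 8, 10, 12} — 6 values for 6 variables — and 12 appears only in locker 4's list, so locker 4 = 12.
Among the 5 still-open variables, 5 fits only locker 3 (and all 5 values in {5, 6, 7, 8, 10} must be used), so locker 3 = 5.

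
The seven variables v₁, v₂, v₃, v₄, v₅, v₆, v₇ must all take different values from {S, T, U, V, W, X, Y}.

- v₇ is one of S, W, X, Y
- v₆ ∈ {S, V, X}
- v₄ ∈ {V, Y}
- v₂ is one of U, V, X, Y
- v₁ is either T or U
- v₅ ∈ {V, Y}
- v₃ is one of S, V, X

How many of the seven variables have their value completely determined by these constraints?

3

The 7 variables together cover exactly {S, T, U, V, W, X, Y} — 7 values for 7 variables — and T appears only in v₁'s list, so v₁ = T.
Among the 6 still-open variables, U fits only v₂ (and all 6 values in {S, U, V, W, X, Y} must be used), so v₂ = U.
The 5 still-open variables draw from only 5 values {S, V, W, X, Y}, so each is used; only v₇ can be W, hence v₇ = W.
v₄ and v₅ share exactly the 2 values {V, Y}; by pigeonhole those values go to them, so strike V, Y from v₃, v₆.
Determined: v₁=T, v₂=U, v₇=W. The other variables each still have more than one consistent value. That makes 3.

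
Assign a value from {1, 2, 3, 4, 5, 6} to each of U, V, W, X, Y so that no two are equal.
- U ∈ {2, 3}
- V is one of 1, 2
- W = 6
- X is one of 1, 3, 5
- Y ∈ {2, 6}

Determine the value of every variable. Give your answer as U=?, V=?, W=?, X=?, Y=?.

U=3, V=1, W=6, X=5, Y=2

W's domain is down to {6}, so W = 6. Strike 6 from Y.
Y's domain is down to {2}, so Y = 2. Remove 2 from U, V.
That leaves U = 3. Remove 3 from X.
V's domain is down to {1}, so V = 1. So X can't be 1.
X has just one choice, so X = 5.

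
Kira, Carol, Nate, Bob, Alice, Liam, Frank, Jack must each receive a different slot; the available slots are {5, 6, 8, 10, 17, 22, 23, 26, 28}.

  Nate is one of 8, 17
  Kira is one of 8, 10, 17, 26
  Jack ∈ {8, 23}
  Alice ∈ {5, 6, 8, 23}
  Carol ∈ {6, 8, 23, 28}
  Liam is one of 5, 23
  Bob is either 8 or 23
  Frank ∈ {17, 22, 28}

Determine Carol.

Bob and Jack share exactly the 2 values {8, 23}; by pigeonhole those values go to them, so strike 8, 23 from Kira, Carol, Nate, Alice, Liam.
That leaves Nate = 17. Strike 17 from Kira, Frank.
Liam must be 5 (only option left). Eliminate 5 elsewhere: Alice.
That leaves Alice = 6. Strike 6 from Carol.
So Carol = 28.

28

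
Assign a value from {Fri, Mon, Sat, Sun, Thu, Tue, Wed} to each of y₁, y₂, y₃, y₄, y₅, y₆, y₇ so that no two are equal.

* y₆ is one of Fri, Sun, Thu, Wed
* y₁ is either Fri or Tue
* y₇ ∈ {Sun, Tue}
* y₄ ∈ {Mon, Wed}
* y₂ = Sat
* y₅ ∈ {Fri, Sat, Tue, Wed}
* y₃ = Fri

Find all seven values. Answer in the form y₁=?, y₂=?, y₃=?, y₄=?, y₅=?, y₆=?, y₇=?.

y₂ has just one choice, so y₂ = Sat. So y₅ can't be Sat.
y₃'s domain is down to {Fri}, so y₃ = Fri. Remove Fri from y₁, y₅, y₆.
y₁'s domain is down to {Tue}, so y₁ = Tue. Remove Tue from y₅, y₇.
y₅ has just one choice, so y₅ = Wed. So y₄, y₆ can't be Wed.
y₇'s domain is down to {Sun}, so y₇ = Sun. So y₆ can't be Sun.
y₄'s domain is down to {Mon}, so y₄ = Mon.
That leaves y₆ = Thu.

y₁=Tue, y₂=Sat, y₃=Fri, y₄=Mon, y₅=Wed, y₆=Thu, y₇=Sun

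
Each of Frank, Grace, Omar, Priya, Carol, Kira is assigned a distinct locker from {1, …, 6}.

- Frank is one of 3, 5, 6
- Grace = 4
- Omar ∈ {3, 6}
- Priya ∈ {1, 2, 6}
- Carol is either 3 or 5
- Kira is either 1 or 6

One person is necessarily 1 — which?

Kira

Grace must be 4 (only option left).
The 5 still-open variables draw from only 5 values {1, 2, 3, 5, 6}, so each is used; only Priya can be 2, hence Priya = 2.
The 4 still-open variables together cover exactly {1, 3, 5, 6} — 4 values for 4 variables — and 1 appears only in Kira's list, so Kira = 1.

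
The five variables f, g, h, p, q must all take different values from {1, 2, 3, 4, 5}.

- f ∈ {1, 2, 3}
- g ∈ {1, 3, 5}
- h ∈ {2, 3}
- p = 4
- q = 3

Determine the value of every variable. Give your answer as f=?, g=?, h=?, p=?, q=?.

p has just one choice, so p = 4.
q has just one choice, so q = 3. So f, g, h can't be 3.
That leaves h = 2. Remove 2 from f.
f has just one choice, so f = 1. So g can't be 1.
g must be 5 (only option left).

f=1, g=5, h=2, p=4, q=3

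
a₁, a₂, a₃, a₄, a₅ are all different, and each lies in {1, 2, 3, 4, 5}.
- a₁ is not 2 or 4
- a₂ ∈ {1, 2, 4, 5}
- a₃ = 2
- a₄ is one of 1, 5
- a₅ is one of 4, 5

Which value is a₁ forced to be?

3

a₃'s domain is down to {2}, so a₃ = 2. Eliminate 2 elsewhere: a₂.
The 4 still-open variables together cover exactly {1, 3, 4, 5} — 4 values for 4 variables — and 3 appears only in a₁'s list, so a₁ = 3.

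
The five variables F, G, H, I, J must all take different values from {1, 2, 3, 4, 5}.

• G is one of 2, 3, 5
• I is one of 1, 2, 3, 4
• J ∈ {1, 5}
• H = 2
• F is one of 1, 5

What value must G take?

3

H's domain is down to {2}, so H = 2. So G, I can't be 2.
The 4 still-open variables draw from only 4 values {1, 3, 4, 5}, so each is used; only I can be 4, hence I = 4.
Among the 3 still-open variables, 3 fits only G (and all 3 values in {1, 3, 5} must be used), so G = 3.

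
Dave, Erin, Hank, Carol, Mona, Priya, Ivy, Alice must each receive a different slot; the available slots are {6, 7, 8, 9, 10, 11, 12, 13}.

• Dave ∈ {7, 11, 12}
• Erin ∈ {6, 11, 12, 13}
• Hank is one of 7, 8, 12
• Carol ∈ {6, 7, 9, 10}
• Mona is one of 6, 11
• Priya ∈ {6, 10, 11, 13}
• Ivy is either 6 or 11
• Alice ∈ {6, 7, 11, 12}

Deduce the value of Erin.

13

Among the 8 variables, 8 fits only Hank (and all 8 values in {6, 7, 8, 9, 10, 11, 12, 13} must be used), so Hank = 8.
The 7 still-open variables draw from only 7 values {6, 7, 9, 10, 11, 12, 13}, so each is used; only Carol can be 9, hence Carol = 9.
The 6 still-open variables draw from only 6 values {6, 7, 10, 11, 12, 13}, so each is used; only Priya can be 10, hence Priya = 10.
Among the 5 still-open variables, 13 fits only Erin (and all 5 values in {6, 7, 11, 12, 13} must be used), so Erin = 13.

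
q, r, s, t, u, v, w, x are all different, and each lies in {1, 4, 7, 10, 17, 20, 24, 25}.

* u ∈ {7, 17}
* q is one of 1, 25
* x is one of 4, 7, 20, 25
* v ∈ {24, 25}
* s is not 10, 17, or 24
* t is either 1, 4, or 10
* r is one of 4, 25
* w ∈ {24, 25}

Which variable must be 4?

r

The 8 variables draw from only 8 values {1, 4, 7, 10, 17, 20, 24, 25}, so each is used; only t can be 10, hence t = 10.
The 7 still-open variables together cover exactly {1, 4, 7, 17, 20, 24, 25} — 7 values for 7 variables — and 17 appears only in u's list, so u = 17.
The 2 variables v and w are confined to {24, 25}, which locks those values in; drop them from q, r, s, x.
So 4 goes to r.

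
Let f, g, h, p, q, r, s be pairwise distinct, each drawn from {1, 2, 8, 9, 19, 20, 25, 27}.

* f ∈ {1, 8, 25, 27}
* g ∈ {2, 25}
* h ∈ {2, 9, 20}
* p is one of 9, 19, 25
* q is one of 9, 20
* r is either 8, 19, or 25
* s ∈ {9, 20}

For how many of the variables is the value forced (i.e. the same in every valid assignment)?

4

q and s share exactly the 2 values {9, 20}; by pigeonhole those values go to them, so strike 9, 20 from h, p.
That leaves h = 2. Remove 2 from g.
g must be 25 (only option left). Eliminate 25 elsewhere: f, p, r.
That leaves p = 19. So r can't be 19.
r has just one choice, so r = 8. Remove 8 from f.
Determined: g=25, h=2, p=19, r=8. The other variables each still have more than one consistent value. That makes 4.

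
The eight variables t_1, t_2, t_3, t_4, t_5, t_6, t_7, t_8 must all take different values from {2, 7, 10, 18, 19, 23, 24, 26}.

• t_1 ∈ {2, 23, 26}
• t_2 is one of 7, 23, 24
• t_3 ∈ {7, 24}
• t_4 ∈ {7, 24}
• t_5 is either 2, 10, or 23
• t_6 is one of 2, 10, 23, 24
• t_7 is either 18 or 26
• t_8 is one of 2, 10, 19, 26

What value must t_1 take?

Among the 8 variables, 18 fits only t_7 (and all 8 values in {2, 7, 10, 18, 19, 23, 24, 26} must be used), so t_7 = 18.
Among the 7 still-open variables, 19 fits only t_8 (and all 7 values in {2, 7, 10, 19, 23, 24, 26} must be used), so t_8 = 19.
The 6 still-open variables draw from only 6 values {2, 7, 10, 23, 24, 26}, so each is used; only t_1 can be 26, hence t_1 = 26.

26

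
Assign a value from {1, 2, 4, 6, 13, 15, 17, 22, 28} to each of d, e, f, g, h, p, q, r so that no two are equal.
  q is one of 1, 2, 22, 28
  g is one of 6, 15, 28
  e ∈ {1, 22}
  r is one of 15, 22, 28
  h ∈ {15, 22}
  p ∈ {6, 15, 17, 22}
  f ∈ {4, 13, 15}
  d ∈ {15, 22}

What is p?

The 2 variables d and h are confined to {15, 22}, which locks those values in; drop them from e, f, g, p, q, r.
e has just one choice, so e = 1. Eliminate 1 elsewhere: q.
r must be 28 (only option left). So g, q can't be 28.
g's domain is down to {6}, so g = 6. Eliminate 6 elsewhere: p.
So p = 17.

17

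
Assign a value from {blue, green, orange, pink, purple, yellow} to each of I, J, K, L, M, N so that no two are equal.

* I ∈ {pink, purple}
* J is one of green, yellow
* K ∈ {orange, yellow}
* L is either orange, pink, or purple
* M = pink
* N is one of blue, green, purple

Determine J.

green

M has just one choice, so M = pink. Remove pink from I, L.
I must be purple (only option left). Remove purple from L, N.
L's domain is down to {orange}, so L = orange. Strike orange from K.
That leaves K = yellow. Eliminate yellow elsewhere: J.
So J = green.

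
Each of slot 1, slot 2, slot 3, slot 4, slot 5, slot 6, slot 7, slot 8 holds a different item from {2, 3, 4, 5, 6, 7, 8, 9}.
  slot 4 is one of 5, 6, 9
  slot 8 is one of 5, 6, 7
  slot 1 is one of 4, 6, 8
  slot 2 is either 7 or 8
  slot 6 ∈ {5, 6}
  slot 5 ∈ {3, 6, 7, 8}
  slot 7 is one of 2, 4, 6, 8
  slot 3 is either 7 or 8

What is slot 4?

The 8 variables draw from only 8 values {2, 3, 4, 5, 6, 7, 8, 9}, so each is used; only slot 7 can be 2, hence slot 7 = 2.
The 7 still-open variables together cover exactly {3, 4, 5, 6, 7, 8, 9} — 7 values for 7 variables — and 3 appears only in slot 5's list, so slot 5 = 3.
Among the 6 still-open variables, 4 fits only slot 1 (and all 6 values in {4, 5, 6, 7, 8, 9} must be used), so slot 1 = 4.
The 5 still-open variables draw from only 5 values {5, 6, 7, 8, 9}, so each is used; only slot 4 can be 9, hence slot 4 = 9.

9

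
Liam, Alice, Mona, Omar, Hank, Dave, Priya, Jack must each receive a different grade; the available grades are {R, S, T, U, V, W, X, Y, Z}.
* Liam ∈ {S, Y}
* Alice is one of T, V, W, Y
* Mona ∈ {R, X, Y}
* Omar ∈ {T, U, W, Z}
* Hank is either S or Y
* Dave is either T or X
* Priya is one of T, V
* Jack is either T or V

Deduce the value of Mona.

R

The 2 variables Liam and Hank are confined to {S, Y}, which locks those values in; drop them from Alice, Mona.
Priya and Jack between them cover only {T, V} — a naked pair. Remove those values from Alice, Omar, Dave.
Alice must be W (only option left). So Omar can't be W.
Dave's domain is down to {X}, so Dave = X. Remove X from Mona.
So Mona = R.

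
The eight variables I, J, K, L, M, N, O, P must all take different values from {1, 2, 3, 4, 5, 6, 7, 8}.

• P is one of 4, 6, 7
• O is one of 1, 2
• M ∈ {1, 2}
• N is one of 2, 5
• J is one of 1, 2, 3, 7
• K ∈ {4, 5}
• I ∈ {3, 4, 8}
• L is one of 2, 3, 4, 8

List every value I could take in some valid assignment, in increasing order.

The 8 variables draw from only 8 values {1, 2, 3, 4, 5, 6, 7, 8}, so each is used; only P can be 6, hence P = 6.
The 7 still-open variables draw from only 7 values {1, 2, 3, 4, 5, 7, 8}, so each is used; only J can be 7, hence J = 7.
The 2 variables M and O are confined to {1, 2}, which locks those values in; drop them from L, N.
N has just one choice, so N = 5. Remove 5 from K.
K must be 4 (only option left). Strike 4 from I, L.
No further eliminations apply; I can still be any of 3, 8.

3, 8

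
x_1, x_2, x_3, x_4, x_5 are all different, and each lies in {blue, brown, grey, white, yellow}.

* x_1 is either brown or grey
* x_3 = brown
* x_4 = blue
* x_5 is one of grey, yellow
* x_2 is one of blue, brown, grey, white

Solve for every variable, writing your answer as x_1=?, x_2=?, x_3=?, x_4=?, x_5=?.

x_3 has just one choice, so x_3 = brown. So x_1, x_2 can't be brown.
x_4's domain is down to {blue}, so x_4 = blue. Eliminate blue elsewhere: x_2.
x_1 must be grey (only option left). Strike grey from x_2, x_5.
x_2 has just one choice, so x_2 = white.
x_5 has just one choice, so x_5 = yellow.

x_1=grey, x_2=white, x_3=brown, x_4=blue, x_5=yellow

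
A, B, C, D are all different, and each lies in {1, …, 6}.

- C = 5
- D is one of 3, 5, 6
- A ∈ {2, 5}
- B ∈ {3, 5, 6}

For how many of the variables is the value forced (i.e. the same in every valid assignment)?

2

C must be 5 (only option left). Remove 5 from A, B, D.
A must be 2 (only option left).
Determined: A=2, C=5. The other variables each still have more than one consistent value. That makes 2.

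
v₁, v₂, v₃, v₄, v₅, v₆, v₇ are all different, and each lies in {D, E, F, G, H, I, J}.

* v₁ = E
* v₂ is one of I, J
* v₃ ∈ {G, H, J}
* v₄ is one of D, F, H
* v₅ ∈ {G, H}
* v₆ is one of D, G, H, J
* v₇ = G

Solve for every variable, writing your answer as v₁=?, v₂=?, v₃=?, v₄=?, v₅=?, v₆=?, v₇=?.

v₁=E, v₂=I, v₃=J, v₄=F, v₅=H, v₆=D, v₇=G

v₁'s domain is down to {E}, so v₁ = E.
v₇ has just one choice, so v₇ = G. So v₃, v₅, v₆ can't be G.
v₅'s domain is down to {H}, so v₅ = H. So v₃, v₄, v₆ can't be H.
That leaves v₃ = J. Strike J from v₂, v₆.
v₆ has just one choice, so v₆ = D. Remove D from v₄.
That leaves v₂ = I.
v₄ must be F (only option left).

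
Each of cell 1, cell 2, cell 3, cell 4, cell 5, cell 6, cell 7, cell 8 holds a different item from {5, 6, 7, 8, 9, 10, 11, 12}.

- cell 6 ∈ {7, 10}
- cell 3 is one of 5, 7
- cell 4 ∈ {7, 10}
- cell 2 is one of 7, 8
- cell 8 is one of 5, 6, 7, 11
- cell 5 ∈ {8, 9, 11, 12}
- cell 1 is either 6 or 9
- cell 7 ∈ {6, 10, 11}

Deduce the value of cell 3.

The 8 variables together cover exactly {5, 6, 7, 8, 9, 10, 11, 12} — 8 values for 8 variables — and 12 appears only in cell 5's list, so cell 5 = 12.
The 7 still-open variables together cover exactly {5, 6, 7, 8, 9, 10, 11} — 7 values for 7 variables — and 8 appears only in cell 2's list, so cell 2 = 8.
The 6 still-open variables together cover exactly {5, 6, 7, 9, 10, 11} — 6 values for 6 variables — and 9 appears only in cell 1's list, so cell 1 = 9.
cell 4 and cell 6 share exactly the 2 values {7, 10}; by pigeonhole those values go to them, so strike 7, 10 from cell 3, cell 7, cell 8.
So cell 3 = 5.

5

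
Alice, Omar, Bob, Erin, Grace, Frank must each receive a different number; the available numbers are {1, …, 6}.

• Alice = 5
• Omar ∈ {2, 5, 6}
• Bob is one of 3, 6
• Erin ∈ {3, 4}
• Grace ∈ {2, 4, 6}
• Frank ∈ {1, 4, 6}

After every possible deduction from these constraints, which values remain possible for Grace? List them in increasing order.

Alice has just one choice, so Alice = 5. Remove 5 from Omar.
The 5 still-open variables together cover exactly {1, 2, 3, 4, 6} — 5 values for 5 variables — and 1 appears only in Frank's list, so Frank = 1.
No further eliminations apply; Grace can still be any of 2, 4, 6.

2, 4, 6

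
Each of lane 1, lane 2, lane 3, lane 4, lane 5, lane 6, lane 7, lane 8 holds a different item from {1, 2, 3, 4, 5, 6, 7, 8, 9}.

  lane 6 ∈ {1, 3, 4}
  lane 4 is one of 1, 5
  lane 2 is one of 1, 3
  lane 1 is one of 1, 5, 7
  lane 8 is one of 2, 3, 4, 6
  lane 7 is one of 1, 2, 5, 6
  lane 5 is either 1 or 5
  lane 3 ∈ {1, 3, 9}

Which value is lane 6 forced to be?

4

The 8 variables draw from only 8 values {1, 2, 3, 4, 5, 6, 7, 9}, so each is used; only lane 1 can be 7, hence lane 1 = 7.
The 7 still-open variables together cover exactly {1, 2, 3, 4, 5, 6, 9} — 7 values for 7 variables — and 9 appears only in lane 3's list, so lane 3 = 9.
lane 4 and lane 5 share exactly the 2 values {1, 5}; by pigeonhole those values go to them, so strike 1, 5 from lane 2, lane 6, lane 7.
lane 2 has just one choice, so lane 2 = 3. So lane 6, lane 8 can't be 3.
So lane 6 = 4.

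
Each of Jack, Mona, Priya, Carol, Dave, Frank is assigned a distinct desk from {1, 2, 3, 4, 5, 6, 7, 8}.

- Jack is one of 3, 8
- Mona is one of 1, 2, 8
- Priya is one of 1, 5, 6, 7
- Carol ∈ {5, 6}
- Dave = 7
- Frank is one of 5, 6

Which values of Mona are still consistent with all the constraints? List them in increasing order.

2, 8

Dave has just one choice, so Dave = 7. Remove 7 from Priya.
Carol and Frank between them cover only {5, 6} — a naked pair. Remove those values from Priya.
Priya has just one choice, so Priya = 1. So Mona can't be 1.
No further eliminations apply; Mona can still be any of 2, 8.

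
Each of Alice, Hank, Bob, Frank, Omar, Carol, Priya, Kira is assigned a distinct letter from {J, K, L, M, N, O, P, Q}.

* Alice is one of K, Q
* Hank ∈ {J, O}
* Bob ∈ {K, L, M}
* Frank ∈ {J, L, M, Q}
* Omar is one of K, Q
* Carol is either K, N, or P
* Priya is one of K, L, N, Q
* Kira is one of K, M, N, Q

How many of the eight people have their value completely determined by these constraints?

Among the 8 variables, O fits only Hank (and all 8 values in {J, K, L, M, N, O, P, Q} must be used), so Hank = O.
The 7 still-open variables together cover exactly {J, K, L, M, N, P, Q} — 7 values for 7 variables — and J appears only in Frank's list, so Frank = J.
The 6 still-open variables together cover exactly {K, L, M, N, P, Q} — 6 values for 6 variables — and P appears only in Carol's list, so Carol = P.
The 2 variables Alice and Omar are confined to {K, Q}, which locks those values in; drop them from Bob, Priya, Kira.
Determined: Hank=O, Frank=J, Carol=P. The other people each still have more than one consistent value. That makes 3.

3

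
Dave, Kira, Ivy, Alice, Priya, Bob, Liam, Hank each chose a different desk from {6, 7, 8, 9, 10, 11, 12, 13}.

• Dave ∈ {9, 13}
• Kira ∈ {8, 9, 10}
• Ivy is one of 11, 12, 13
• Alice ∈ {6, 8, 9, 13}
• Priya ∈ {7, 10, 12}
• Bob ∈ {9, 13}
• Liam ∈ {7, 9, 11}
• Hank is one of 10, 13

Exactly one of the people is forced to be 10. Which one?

Hank

Among the 8 variables, 6 fits only Alice (and all 8 values in {6, 7, 8, 9, 10, 11, 12, 13} must be used), so Alice = 6.
The 7 still-open variables draw from only 7 values {7, 8, 9, 10, 11, 12, 13}, so each is used; only Kira can be 8, hence Kira = 8.
The 2 variables Dave and Bob are confined to {9, 13}, which locks those values in; drop them from Ivy, Liam, Hank.
So 10 goes to Hank.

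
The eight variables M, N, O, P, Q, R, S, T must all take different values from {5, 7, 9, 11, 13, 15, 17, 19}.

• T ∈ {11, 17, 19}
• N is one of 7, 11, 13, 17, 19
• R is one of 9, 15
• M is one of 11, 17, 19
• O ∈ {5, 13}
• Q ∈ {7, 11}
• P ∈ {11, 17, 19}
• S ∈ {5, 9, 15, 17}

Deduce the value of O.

M, P, T share exactly the 3 values {11, 17, 19}; by pigeonhole those values go to them, so strike 11, 17, 19 from N, Q, S.
That leaves Q = 7. Strike 7 from N.
That leaves N = 13. So O can't be 13.
So O = 5.

5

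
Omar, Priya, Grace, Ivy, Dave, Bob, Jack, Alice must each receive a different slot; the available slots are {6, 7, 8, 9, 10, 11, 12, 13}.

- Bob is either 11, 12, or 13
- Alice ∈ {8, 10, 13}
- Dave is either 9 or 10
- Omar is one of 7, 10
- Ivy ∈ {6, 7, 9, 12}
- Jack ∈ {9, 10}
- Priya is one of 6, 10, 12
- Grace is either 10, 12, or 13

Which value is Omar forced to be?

7

Among the 8 variables, 8 fits only Alice (and all 8 values in {6, 7, 8, 9, 10, 11, 12, 13} must be used), so Alice = 8.
The 7 still-open variables together cover exactly {6, 7, 9, 10, 11, 12, 13} — 7 values for 7 variables — and 11 appears only in Bob's list, so Bob = 11.
Among the 6 still-open variables, 13 fits only Grace (and all 6 values in {6, 7, 9, 10, 12, 13} must be used), so Grace = 13.
The 2 variables Dave and Jack are confined to {9, 10}, which locks those values in; drop them from Omar, Priya, Ivy.
So Omar = 7.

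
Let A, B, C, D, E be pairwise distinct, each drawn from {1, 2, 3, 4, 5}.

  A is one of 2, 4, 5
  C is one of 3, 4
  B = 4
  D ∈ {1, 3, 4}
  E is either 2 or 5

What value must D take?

B must be 4 (only option left). Remove 4 from A, C, D.
That leaves C = 3. Strike 3 from D.
So D = 1.

1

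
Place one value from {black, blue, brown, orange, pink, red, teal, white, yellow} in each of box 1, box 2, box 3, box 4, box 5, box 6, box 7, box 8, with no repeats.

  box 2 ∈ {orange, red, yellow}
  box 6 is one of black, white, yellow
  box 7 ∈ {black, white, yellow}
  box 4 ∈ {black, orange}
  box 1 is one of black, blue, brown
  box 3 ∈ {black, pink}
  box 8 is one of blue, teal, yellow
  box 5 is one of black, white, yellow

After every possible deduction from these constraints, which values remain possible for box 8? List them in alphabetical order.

blue, teal

The 3 variables box 5, box 6, box 7 are confined to {black, white, yellow}, which locks those values in; drop them from box 1, box 2, box 3, box 4, box 8.
box 3 must be pink (only option left).
box 4 has just one choice, so box 4 = orange. Eliminate orange elsewhere: box 2.
box 2 must be red (only option left).
No further eliminations apply; box 8 can still be any of blue, teal.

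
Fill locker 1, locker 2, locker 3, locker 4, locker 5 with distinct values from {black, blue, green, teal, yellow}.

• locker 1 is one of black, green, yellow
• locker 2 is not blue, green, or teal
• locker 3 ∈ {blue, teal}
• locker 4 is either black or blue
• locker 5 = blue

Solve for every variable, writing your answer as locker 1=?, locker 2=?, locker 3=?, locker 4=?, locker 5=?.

locker 1=green, locker 2=yellow, locker 3=teal, locker 4=black, locker 5=blue

locker 5's domain is down to {blue}, so locker 5 = blue. Eliminate blue elsewhere: locker 3, locker 4.
locker 3 has just one choice, so locker 3 = teal.
locker 4 has just one choice, so locker 4 = black. Strike black from locker 1, locker 2.
locker 2's domain is down to {yellow}, so locker 2 = yellow. Remove yellow from locker 1.
locker 1 must be green (only option left).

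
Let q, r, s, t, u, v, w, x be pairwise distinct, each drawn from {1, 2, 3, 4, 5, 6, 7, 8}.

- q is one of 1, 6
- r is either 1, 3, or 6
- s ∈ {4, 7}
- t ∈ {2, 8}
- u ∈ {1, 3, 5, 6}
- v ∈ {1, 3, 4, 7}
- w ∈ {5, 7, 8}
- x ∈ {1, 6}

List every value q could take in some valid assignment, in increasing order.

1, 6

Among the 8 variables, 2 fits only t (and all 8 values in {1, 2, 3, 4, 5, 6, 7, 8} must be used), so t = 2.
The 7 still-open variables together cover exactly {1, 3, 4, 5, 6, 7, 8} — 7 values for 7 variables — and 8 appears only in w's list, so w = 8.
The 6 still-open variables draw from only 6 values {1, 3, 4, 5, 6, 7}, so each is used; only u can be 5, hence u = 5.
q and x share exactly the 2 values {1, 6}; by pigeonhole those values go to them, so strike 1, 6 from r, v.
That leaves r = 3. Eliminate 3 elsewhere: v.
No further eliminations apply; q can still be any of 1, 6.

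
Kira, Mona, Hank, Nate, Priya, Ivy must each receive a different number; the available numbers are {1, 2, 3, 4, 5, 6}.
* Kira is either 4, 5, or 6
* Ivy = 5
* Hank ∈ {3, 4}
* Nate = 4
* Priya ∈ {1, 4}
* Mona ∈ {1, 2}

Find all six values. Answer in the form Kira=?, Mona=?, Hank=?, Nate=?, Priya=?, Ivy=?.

Kira=6, Mona=2, Hank=3, Nate=4, Priya=1, Ivy=5

Nate must be 4 (only option left). Strike 4 from Kira, Hank, Priya.
Priya's domain is down to {1}, so Priya = 1. Remove 1 from Mona.
Ivy's domain is down to {5}, so Ivy = 5. Strike 5 from Kira.
Kira's domain is down to {6}, so Kira = 6.
Mona must be 2 (only option left).
Hank must be 3 (only option left).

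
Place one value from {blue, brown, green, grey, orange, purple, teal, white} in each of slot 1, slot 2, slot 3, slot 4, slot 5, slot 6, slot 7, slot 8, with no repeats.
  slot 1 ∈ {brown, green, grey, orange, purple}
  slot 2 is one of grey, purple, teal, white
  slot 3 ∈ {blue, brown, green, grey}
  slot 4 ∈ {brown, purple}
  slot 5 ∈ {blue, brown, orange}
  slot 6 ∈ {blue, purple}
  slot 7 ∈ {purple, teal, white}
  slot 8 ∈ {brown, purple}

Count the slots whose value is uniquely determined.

The 2 variables slot 4 and slot 8 are confined to {brown, purple}, which locks those values in; drop them from slot 1, slot 2, slot 3, slot 5, slot 6, slot 7.
slot 6 must be blue (only option left). Strike blue from slot 3, slot 5.
slot 5 has just one choice, so slot 5 = orange. Strike orange from slot 1.
slot 1 and slot 3 between them cover only {green, grey} — a naked pair. Remove those values from slot 2.
Determined: slot 5=orange, slot 6=blue. The other slots each still have more than one consistent value. That makes 2.

2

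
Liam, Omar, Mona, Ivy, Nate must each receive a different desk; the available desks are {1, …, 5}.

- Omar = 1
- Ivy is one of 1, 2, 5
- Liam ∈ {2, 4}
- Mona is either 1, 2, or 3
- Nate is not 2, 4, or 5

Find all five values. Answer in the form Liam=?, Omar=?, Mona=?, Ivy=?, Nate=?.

Omar must be 1 (only option left). Strike 1 from Mona, Ivy, Nate.
Nate has just one choice, so Nate = 3. Eliminate 3 elsewhere: Mona.
Mona's domain is down to {2}, so Mona = 2. Remove 2 from Liam, Ivy.
Ivy has just one choice, so Ivy = 5.
That leaves Liam = 4.

Liam=4, Omar=1, Mona=2, Ivy=5, Nate=3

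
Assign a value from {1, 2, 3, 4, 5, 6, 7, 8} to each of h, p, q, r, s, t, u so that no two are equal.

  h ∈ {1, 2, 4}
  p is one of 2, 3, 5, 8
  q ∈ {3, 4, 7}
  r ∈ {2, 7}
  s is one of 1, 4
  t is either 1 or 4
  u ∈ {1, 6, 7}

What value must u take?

s and t share exactly the 2 values {1, 4}; by pigeonhole those values go to them, so strike 1, 4 from h, q, u.
h has just one choice, so h = 2. So p, r can't be 2.
r's domain is down to {7}, so r = 7. Strike 7 from q, u.
So u = 6.

6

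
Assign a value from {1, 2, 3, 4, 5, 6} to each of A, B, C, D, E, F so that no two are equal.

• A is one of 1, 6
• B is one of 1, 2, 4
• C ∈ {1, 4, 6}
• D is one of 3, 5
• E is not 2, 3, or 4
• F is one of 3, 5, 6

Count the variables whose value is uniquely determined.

2

Among the 6 variables, 2 fits only B (and all 6 values in {1, 2, 3, 4, 5, 6} must be used), so B = 2.
The 5 still-open variables draw from only 5 values {1, 3, 4, 5, 6}, so each is used; only C can be 4, hence C = 4.
Determined: B=2, C=4. The other variables each still have more than one consistent value. That makes 2.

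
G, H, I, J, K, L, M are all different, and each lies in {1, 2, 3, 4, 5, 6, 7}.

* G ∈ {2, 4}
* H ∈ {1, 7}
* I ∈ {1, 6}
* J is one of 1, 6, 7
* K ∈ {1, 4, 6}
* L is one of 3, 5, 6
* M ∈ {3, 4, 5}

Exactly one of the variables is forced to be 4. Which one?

Among the 7 variables, 2 fits only G (and all 7 values in {1, 2, 3, 4, 5, 6, 7} must be used), so G = 2.
The 3 variables H, I, J are confined to {1, 6, 7}, which locks those values in; drop them from K, L.
So 4 goes to K.

K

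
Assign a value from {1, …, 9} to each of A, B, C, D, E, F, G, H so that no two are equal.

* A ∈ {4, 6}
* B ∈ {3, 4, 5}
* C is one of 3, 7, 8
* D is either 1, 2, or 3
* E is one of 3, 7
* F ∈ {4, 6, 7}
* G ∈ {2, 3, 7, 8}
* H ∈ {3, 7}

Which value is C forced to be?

The 8 variables draw from only 8 values {1, 2, 3, 4, 5, 6, 7, 8}, so each is used; only D can be 1, hence D = 1.
The 7 still-open variables draw from only 7 values {2, 3, 4, 5, 6, 7, 8}, so each is used; only G can be 2, hence G = 2.
The 6 still-open variables draw from only 6 values {3, 4, 5, 6, 7, 8}, so each is used; only B can be 5, hence B = 5.
Among the 5 still-open variables, 8 fits only C (and all 5 values in {3, 4, 6, 7, 8} must be used), so C = 8.

8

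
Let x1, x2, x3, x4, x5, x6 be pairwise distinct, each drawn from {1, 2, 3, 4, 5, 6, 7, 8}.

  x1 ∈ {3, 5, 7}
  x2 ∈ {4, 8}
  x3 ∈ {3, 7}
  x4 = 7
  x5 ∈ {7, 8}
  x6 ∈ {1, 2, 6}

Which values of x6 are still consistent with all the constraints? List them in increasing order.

x4's domain is down to {7}, so x4 = 7. Eliminate 7 elsewhere: x1, x3, x5.
x5's domain is down to {8}, so x5 = 8. Eliminate 8 elsewhere: x2.
x2 must be 4 (only option left).
That leaves x3 = 3. Strike 3 from x1.
That leaves x1 = 5.
No further eliminations apply; x6 can still be any of 1, 2, 6.

1, 2, 6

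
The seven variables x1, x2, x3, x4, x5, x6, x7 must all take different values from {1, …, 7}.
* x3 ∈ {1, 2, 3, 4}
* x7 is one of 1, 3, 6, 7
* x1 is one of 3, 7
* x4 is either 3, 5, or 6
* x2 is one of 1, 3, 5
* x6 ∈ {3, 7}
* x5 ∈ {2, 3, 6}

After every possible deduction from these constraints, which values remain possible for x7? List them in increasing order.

The 7 variables draw from only 7 values {1, 2, 3, 4, 5, 6, 7}, so each is used; only x3 can be 4, hence x3 = 4.
The 6 still-open variables draw from only 6 values {1, 2, 3, 5, 6, 7}, so each is used; only x5 can be 2, hence x5 = 2.
x1 and x6 between them cover only {3, 7} — a naked pair. Remove those values from x2, x4, x7.
No further eliminations apply; x7 can still be any of 1, 6.

1, 6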